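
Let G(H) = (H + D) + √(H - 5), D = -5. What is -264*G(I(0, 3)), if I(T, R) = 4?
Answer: 264 - 264*I ≈ 264.0 - 264.0*I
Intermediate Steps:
G(H) = -5 + H + √(-5 + H) (G(H) = (H - 5) + √(H - 5) = (-5 + H) + √(-5 + H) = -5 + H + √(-5 + H))
-264*G(I(0, 3)) = -264*(-5 + 4 + √(-5 + 4)) = -264*(-5 + 4 + √(-1)) = -264*(-5 + 4 + I) = -264*(-1 + I) = 264 - 264*I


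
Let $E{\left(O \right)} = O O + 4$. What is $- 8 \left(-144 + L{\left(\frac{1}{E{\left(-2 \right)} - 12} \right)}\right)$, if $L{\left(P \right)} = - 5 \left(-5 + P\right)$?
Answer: $942$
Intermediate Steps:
$E{\left(O \right)} = 4 + O^{2}$ ($E{\left(O \right)} = O^{2} + 4 = 4 + O^{2}$)
$L{\left(P \right)} = 25 - 5 P$
$- 8 \left(-144 + L{\left(\frac{1}{E{\left(-2 \right)} - 12} \right)}\right) = - 8 \left(-144 + \left(25 - \frac{5}{\left(4 + \left(-2\right)^{2}\right) - 12}\right)\right) = - 8 \left(-144 + \left(25 - \frac{5}{\left(4 + 4\right) - 12}\right)\right) = - 8 \left(-144 + \left(25 - \frac{5}{8 - 12}\right)\right) = - 8 \left(-144 + \left(25 - \frac{5}{-4}\right)\right) = - 8 \left(-144 + \left(25 - - \frac{5}{4}\right)\right) = - 8 \left(-144 + \left(25 + \frac{5}{4}\right)\right) = - 8 \left(-144 + \frac{105}{4}\right) = \left(-8\right) \left(- \frac{471}{4}\right) = 942$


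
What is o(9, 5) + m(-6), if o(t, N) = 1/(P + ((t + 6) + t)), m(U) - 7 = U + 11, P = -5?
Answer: 229/19 ≈ 12.053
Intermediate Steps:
m(U) = 18 + U (m(U) = 7 + (U + 11) = 7 + (11 + U) = 18 + U)
o(t, N) = 1/(1 + 2*t) (o(t, N) = 1/(-5 + ((t + 6) + t)) = 1/(-5 + ((6 + t) + t)) = 1/(-5 + (6 + 2*t)) = 1/(1 + 2*t))
o(9, 5) + m(-6) = 1/(1 + 2*9) + (18 - 6) = 1/(1 + 18) + 12 = 1/19 + 12 = 229/19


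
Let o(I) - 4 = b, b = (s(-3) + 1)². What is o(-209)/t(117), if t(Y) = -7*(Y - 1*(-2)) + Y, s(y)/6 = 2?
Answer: -173/716 ≈ -0.24162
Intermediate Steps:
s(y) = 12 (s(y) = 6*2 = 12)
t(Y) = -14 - 6*Y (t(Y) = -7*(Y + 2) + Y = -7*(2 + Y) + Y = (-14 - 7*Y) + Y = -14 - 6*Y)
b = 169 (b = (12 + 1)² = 13² = 169)
o(I) = 173 (o(I) = 4 + 169 = 173)
o(-209)/t(117) = 173/(-14 - 6*117) = 173/(-14 - 702) = 173/(-716) = 173*(-1/716) = -173/716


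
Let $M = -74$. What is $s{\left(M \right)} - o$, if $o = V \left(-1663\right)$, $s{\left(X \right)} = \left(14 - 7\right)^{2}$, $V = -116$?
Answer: $-192859$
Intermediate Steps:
$s{\left(X \right)} = 49$ ($s{\left(X \right)} = 7^{2} = 49$)
$o = 192908$ ($o = \left(-116\right) \left(-1663\right) = 192908$)
$s{\left(M \right)} - o = 49 - 192908 = -192859$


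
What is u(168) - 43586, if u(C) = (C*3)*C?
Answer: 41086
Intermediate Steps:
u(C) = 3*C² (u(C) = (3*C)*C = 3*C²)
u(168) - 43586 = 3*168² - 43586 = 3*28224 - 43586 = 84672 - 43586 = 41086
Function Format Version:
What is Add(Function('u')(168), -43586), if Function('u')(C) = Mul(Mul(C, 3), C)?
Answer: 41086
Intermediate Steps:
Function('u')(C) = Mul(3, Pow(C, 2)) (Function('u')(C) = Mul(Mul(3, C), C) = Mul(3, Pow(C, 2)))
Add(Function('u')(168), -43586) = Add(Mul(3, Pow(168, 2)), -43586) = Add(Mul(3, 28224), -43586) = Add(84672, -43586) = 41086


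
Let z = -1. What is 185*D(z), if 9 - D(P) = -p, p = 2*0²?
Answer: 1665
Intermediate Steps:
p = 0 (p = 2*0 = 0)
D(P) = 9 (D(P) = 9 - (-1)*0 = 9 - 1*0 = 9 + 0 = 9)
185*D(z) = 185*9 = 1665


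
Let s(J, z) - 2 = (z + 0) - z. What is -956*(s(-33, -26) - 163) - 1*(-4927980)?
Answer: 5081896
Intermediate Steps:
s(J, z) = 2 (s(J, z) = 2 + ((z + 0) - z) = 2 + (z - z) = 2 + 0 = 2)
-956*(s(-33, -26) - 163) - 1*(-4927980) = -956*(2 - 163) - 1*(-4927980) = -956*(-161) + 4927980 = 153916 + 4927980 = 5081896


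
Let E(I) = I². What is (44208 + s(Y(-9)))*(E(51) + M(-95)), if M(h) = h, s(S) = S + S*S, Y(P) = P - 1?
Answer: 111010788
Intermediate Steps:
Y(P) = -1 + P
s(S) = S + S²
(44208 + s(Y(-9)))*(E(51) + M(-95)) = (44208 + (-1 - 9)*(1 + (-1 - 9)))*(51² - 95) = (44208 - 10*(1 - 10))*(2601 - 95) = (44208 - 10*(-9))*2506 = (44208 + 90)*2506 = 44298*2506 = 111010788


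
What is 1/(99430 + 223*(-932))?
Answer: -1/108406 ≈ -9.2246e-6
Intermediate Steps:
1/(99430 + 223*(-932)) = 1/(99430 - 207836) = 1/(-108406) = -1/108406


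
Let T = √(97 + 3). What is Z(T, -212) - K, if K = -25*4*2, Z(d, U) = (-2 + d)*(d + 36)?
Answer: 568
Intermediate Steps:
T = 10 (T = √100 = 10)
Z(d, U) = (-2 + d)*(36 + d)
K = -200 (K = -100*2 = -200)
Z(T, -212) - K = (-72 + 10² + 34*10) - 1*(-200) = (-72 + 100 + 340) + 200 = 368 + 200 = 568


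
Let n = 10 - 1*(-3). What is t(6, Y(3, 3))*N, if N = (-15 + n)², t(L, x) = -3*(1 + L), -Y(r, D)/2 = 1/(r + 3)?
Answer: -84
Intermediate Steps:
Y(r, D) = -2/(3 + r) (Y(r, D) = -2/(r + 3) = -2/(3 + r))
t(L, x) = -3 - 3*L
n = 13 (n = 10 + 3 = 13)
N = 4 (N = (-15 + 13)² = (-2)² = 4)
t(6, Y(3, 3))*N = (-3 - 3*6)*4 = (-3 - 18)*4 = -21*4 = -84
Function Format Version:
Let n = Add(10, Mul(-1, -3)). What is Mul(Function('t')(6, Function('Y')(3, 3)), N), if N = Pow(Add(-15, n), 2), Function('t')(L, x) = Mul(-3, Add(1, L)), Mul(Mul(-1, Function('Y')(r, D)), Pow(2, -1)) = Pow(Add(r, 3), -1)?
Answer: -84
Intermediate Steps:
Function('Y')(r, D) = Mul(-2, Pow(Add(3, r), -1)) (Function('Y')(r, D) = Mul(-2, Pow(Add(r, 3), -1)) = Mul(-2, Pow(Add(3, r), -1)))
Function('t')(L, x) = Add(-3, Mul(-3, L))
n = 13 (n = Add(10, 3) = 13)
N = 4 (N = Pow(Add(-15, 13), 2) = Pow(-2, 2) = 4)
Mul(Function('t')(6, Function('Y')(3, 3)), N) = Mul(Add(-3, Mul(-3, 6)), 4) = Mul(Add(-3, -18), 4) = Mul(-21, 4) = -84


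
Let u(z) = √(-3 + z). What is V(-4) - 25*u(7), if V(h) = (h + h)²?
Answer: 14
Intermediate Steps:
V(h) = 4*h² (V(h) = (2*h)² = 4*h²)
V(-4) - 25*u(7) = 4*(-4)² - 25*√(-3 + 7) = 4*16 - 25*√4 = 64 - 25*2 = 64 - 50 = 14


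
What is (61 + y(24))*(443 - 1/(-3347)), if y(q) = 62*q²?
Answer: 53041414106/3347 ≈ 1.5847e+7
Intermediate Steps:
(61 + y(24))*(443 - 1/(-3347)) = (61 + 62*24²)*(443 - 1/(-3347)) = (61 + 62*576)*(443 - 1*(-1/3347)) = (61 + 35712)*(443 + 1/3347) = 35773*(1482722/3347) = 53041414106/3347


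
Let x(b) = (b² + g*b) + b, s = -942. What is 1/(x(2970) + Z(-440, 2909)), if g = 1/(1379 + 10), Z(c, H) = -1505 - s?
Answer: 463/4085192131 ≈ 1.1334e-7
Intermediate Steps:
Z(c, H) = -563 (Z(c, H) = -1505 - 1*(-942) = -1505 + 942 = -563)
g = 1/1389 ≈ 0.00071994
x(b) = b² + 1390*b/1389 (x(b) = (b² + b/1389) + b = b² + 1390*b/1389)
1/(x(2970) + Z(-440, 2909)) = 1/((1/1389)*2970*(1390 + 1389*2970) - 563) = 1/((1/1389)*2970*(1390 + 4125330) - 563) = 1/((1/1389)*2970*4126720 - 563) = 1/(4085452800/463 - 563) = 1/(4085192131/463) = 463/4085192131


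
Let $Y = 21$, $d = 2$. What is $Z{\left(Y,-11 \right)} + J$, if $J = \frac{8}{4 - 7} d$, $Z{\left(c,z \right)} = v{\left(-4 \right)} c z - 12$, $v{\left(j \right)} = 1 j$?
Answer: $\frac{2720}{3} \approx 906.67$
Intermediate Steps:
$v{\left(j \right)} = j$
$Z{\left(c,z \right)} = -12 - 4 c z$ ($Z{\left(c,z \right)} = - 4 c z - 12 = -12 - 4 c z$)
$J = - \frac{16}{3}$ ($J = \frac{8}{4 - 7} \cdot 2 = \frac{8}{-3} \cdot 2 = 8 \left(- \frac{1}{3}\right) 2 = \left(- \frac{8}{3}\right) 2 = - \frac{16}{3} \approx -5.3333$)
$Z{\left(Y,-11 \right)} + J = \left(-12 - 84 \left(-11\right)\right) - \frac{16}{3} = \left(-12 + 924\right) - \frac{16}{3} = 912 - \frac{16}{3} = \frac{2720}{3}$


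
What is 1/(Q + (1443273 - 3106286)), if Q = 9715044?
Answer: 1/8052031 ≈ 1.2419e-7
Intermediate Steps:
1/(Q + (1443273 - 3106286)) = 1/(9715044 + (1443273 - 3106286)) = 1/(9715044 - 1663013) = 1/8052031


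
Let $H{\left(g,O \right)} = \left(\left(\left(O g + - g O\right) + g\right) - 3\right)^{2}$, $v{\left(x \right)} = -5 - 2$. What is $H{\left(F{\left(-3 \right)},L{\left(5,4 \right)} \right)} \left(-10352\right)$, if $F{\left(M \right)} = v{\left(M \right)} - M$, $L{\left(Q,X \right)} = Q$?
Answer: $-507248$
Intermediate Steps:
$v{\left(x \right)} = -7$ ($v{\left(x \right)} = -5 - 2 = -7$)
$F{\left(M \right)} = -7 - M$
$H{\left(g,O \right)} = \left(-3 + g\right)^{2}$ ($H{\left(g,O \right)} = \left(\left(\left(O g - O g\right) + g\right) - 3\right)^{2} = \left(\left(0 + g\right) - 3\right)^{2} = \left(g - 3\right)^{2} = \left(-3 + g\right)^{2}$)
$H{\left(F{\left(-3 \right)},L{\left(5,4 \right)} \right)} \left(-10352\right) = \left(-3 - 4\right)^{2} \left(-10352\right) = \left(-7\right)^{2} \left(-10352\right) = 49 \left(-10352\right) = -507248$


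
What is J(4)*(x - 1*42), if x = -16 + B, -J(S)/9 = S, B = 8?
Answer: 1800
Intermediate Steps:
J(S) = -9*S
x = -8 (x = -16 + 8 = -8)
J(4)*(x - 1*42) = (-9*4)*(-8 - 1*42) = -36*(-8 - 42) = -36*(-50) = 1800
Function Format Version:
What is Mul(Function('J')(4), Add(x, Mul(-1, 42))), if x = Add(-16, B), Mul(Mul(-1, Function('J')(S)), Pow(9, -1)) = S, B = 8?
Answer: 1800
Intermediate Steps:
Function('J')(S) = Mul(-9, S)
x = -8 (x = Add(-16, 8) = -8)
Mul(Function('J')(4), Add(x, Mul(-1, 42))) = Mul(Mul(-9, 4), Add(-8, Mul(-1, 42))) = Mul(-36, Add(-8, -42)) = Mul(-36, -50) = 1800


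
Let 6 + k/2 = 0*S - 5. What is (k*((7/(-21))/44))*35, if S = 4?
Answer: 35/6 ≈ 5.8333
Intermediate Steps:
k = -22 (k = -12 + 2*(0*4 - 5) = -12 + 2*(0 - 5) = -12 + 2*(-5) = -12 - 10 = -22)
(k*((7/(-21))/44))*35 = -22*7/(-21)/44*35 = -22*7*(-1/21)/44*35 = -(-22)/(3*44)*35 = -22*(-1/132)*35 = (⅙)*35 = 35/6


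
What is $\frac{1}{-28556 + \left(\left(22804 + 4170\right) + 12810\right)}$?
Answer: $\frac{1}{11228} \approx 8.9063 \cdot 10^{-5}$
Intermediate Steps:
$\frac{1}{-28556 + \left(\left(22804 + 4170\right) + 12810\right)} = \frac{1}{-28556 + \left(26974 + 12810\right)} = \frac{1}{-28556 + 39784} = \frac{1}{11228}$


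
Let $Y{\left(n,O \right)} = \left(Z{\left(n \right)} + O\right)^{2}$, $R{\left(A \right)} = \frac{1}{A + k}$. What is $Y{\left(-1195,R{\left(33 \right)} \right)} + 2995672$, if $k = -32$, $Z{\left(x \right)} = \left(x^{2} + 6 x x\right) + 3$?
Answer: $99923597595713$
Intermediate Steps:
$Z{\left(x \right)} = 3 + 7 x^{2}$ ($Z{\left(x \right)} = \left(x^{2} + 6 x^{2}\right) + 3 = 7 x^{2} + 3 = 3 + 7 x^{2}$)
$R{\left(A \right)} = \frac{1}{-32 + A}$ ($R{\left(A \right)} = \frac{1}{A - 32} = \frac{1}{-32 + A}$)
$Y{\left(n,O \right)} = \left(3 + O + 7 n^{2}\right)^{2}$ ($Y{\left(n,O \right)} = \left(\left(3 + 7 n^{2}\right) + O\right)^{2} = \left(3 + O + 7 n^{2}\right)^{2}$)
$Y{\left(-1195,R{\left(33 \right)} \right)} + 2995672 = \left(3 + \frac{1}{-32 + 33} + 7 \left(-1195\right)^{2}\right)^{2} + 2995672 = \left(3 + 1^{-1} + 7 \cdot 1428025\right)^{2} + 2995672 = \left(3 + 1 + 9996175\right)^{2} + 2995672 = 9996179^{2} + 2995672 = 99923594600041 + 2995672 = 99923597595713$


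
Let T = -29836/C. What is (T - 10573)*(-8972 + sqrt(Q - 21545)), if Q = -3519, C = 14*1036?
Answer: 172016374302/1813 - 38345157*I*sqrt(6266)/1813 ≈ 9.4879e+7 - 1.6742e+6*I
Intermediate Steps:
C = 14504
T = -7459/3626 (T = -29836/14504 = -29836*1/14504 = -7459/3626 ≈ -2.0571)
(T - 10573)*(-8972 + sqrt(Q - 21545)) = (-7459/3626 - 10573)*(-8972 + sqrt(-3519 - 21545)) = -38345157*(-8972 + sqrt(-25064))/3626 = -38345157*(-8972 + 2*I*sqrt(6266))/3626 = 172016374302/1813 - 38345157*I*sqrt(6266)/1813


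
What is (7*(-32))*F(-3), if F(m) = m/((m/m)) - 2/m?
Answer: 1568/3 ≈ 522.67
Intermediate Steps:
F(m) = m - 2/m (F(m) = m/1 - 2/m = m*1 - 2/m = m - 2/m)
(7*(-32))*F(-3) = (7*(-32))*(-3 - 2/(-3)) = -224*(-3 - 2*(-⅓)) = -224*(-3 + ⅔) = -224*(-7/3) = 1568/3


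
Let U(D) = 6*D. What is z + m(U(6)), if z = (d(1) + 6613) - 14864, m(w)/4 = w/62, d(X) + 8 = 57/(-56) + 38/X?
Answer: -14269391/1736 ≈ -8219.7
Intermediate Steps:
d(X) = -505/56 + 38/X (d(X) = -8 + (57/(-56) + 38/X) = -8 + (57*(-1/56) + 38/X) = -8 + (-57/56 + 38/X) = -505/56 + 38/X)
m(w) = 2*w/31 (m(w) = 4*(w/62) = 2*w/31)
z = -460433/56 (z = ((-505/56 + 38/1) + 6613) - 14864 = ((-505/56 + 38*1) + 6613) - 14864 = ((-505/56 + 38) + 6613) - 14864 = (1623/56 + 6613) - 14864 = 371951/56 - 14864 = -460433/56 ≈ -8222.0)
z + m(U(6)) = -460433/56 + 2*(6*6)/31 = -460433/56 + (2/31)*36 = -460433/56 + 72/31 = -14269391/1736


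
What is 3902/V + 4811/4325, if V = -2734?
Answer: -1861438/5912275 ≈ -0.31484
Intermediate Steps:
3902/V + 4811/4325 = 3902/(-2734) + 4811/4325 = 3902*(-1/2734) + 4811*(1/4325) = -1951/1367 + 4811/4325 = -1861438/5912275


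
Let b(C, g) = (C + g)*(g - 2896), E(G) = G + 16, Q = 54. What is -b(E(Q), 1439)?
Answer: 2198613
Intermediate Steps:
E(G) = 16 + G
b(C, g) = (-2896 + g)*(C + g) (b(C, g) = (C + g)*(-2896 + g) = (-2896 + g)*(C + g))
-b(E(Q), 1439) = -(1439**2 - 2896*(16 + 54) - 2896*1439 + (16 + 54)*1439) = -(2070721 - 2896*70 - 4167344 + 70*1439) = -(2070721 - 202720 - 4167344 + 100730) = -1*(-2198613) = 2198613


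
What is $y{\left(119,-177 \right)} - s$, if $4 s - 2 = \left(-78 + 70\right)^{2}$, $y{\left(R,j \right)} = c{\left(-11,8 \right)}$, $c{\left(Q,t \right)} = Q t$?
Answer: $- \frac{209}{2} \approx -104.5$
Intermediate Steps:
$y{\left(R,j \right)} = -88$ ($y{\left(R,j \right)} = \left(-11\right) 8 = -88$)
$s = \frac{33}{2}$ ($s = \frac{1}{2} + \frac{\left(-78 + 70\right)^{2}}{4} = \frac{1}{2} + \frac{\left(-8\right)^{2}}{4} = \frac{1}{2} + \frac{1}{4} \cdot 64 = \frac{1}{2} + 16 = \frac{33}{2} \approx 16.5$)
$y{\left(119,-177 \right)} - s = -88 - \frac{33}{2} = - \frac{209}{2}$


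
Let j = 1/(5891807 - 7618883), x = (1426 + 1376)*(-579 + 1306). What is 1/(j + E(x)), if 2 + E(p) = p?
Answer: 1727076/3518143619951 ≈ 4.9091e-7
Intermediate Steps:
x = 2037054 (x = 2802*727 = 2037054)
E(p) = -2 + p
j = -1/1727076 (j = 1/(-1727076) = -1/1727076 ≈ -5.7901e-7)
1/(j + E(x)) = 1/(-1/1727076 + (-2 + 2037054)) = 1/(-1/1727076 + 2037052) = 1/(3518143619951/1727076) = 1727076/3518143619951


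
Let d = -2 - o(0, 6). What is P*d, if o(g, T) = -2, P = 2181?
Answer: 0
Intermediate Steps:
d = 0 (d = -2 - 1*(-2) = -2 + 2 = 0)
P*d = 2181*0 = 0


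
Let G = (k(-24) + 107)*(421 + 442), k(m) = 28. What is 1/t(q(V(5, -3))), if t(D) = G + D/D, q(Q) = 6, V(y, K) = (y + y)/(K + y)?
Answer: 1/116506 ≈ 8.5832e-6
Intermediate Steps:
G = 116505 (G = (28 + 107)*(421 + 442) = 135*863 = 116505)
V(y, K) = 2*y/(K + y) (V(y, K) = (2*y)/(K + y) = 2*y/(K + y))
t(D) = 116506 (t(D) = 116505 + D/D = 116505 + 1 = 116506)
1/t(q(V(5, -3))) = 1/116506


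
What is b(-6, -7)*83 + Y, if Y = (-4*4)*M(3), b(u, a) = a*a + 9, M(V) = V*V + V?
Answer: 4622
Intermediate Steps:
M(V) = V + V**2 (M(V) = V**2 + V = V + V**2)
b(u, a) = 9 + a**2 (b(u, a) = a**2 + 9 = 9 + a**2)
Y = -192 (Y = (-4*4)*(3*(1 + 3)) = -48*4 = -16*12 = -192)
b(-6, -7)*83 + Y = (9 + (-7)**2)*83 - 192 = (9 + 49)*83 - 192 = 58*83 - 192 = 4814 - 192 = 4622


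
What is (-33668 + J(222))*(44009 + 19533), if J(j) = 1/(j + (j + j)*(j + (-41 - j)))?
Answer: -19234734547267/8991 ≈ -2.1393e+9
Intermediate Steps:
J(j) = -1/(81*j) (J(j) = 1/(j + (2*j)*(-41)) = 1/(j - 82*j) = 1/(-81*j) = -1/(81*j))
(-33668 + J(222))*(44009 + 19533) = (-33668 - 1/81/222)*(44009 + 19533) = (-33668 - 1/81*1/222)*63542 = (-33668 - 1/17982)*63542 = -605417977/17982*63542 = -19234734547267/8991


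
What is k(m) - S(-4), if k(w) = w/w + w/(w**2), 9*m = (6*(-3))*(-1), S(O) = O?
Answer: 11/2 ≈ 5.5000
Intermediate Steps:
m = 2 (m = ((6*(-3))*(-1))/9 = (-18*(-1))/9 = (1/9)*18 = 2)
k(w) = 1 + 1/w (k(w) = 1 + w/w**2 = 1 + 1/w)
k(m) - S(-4) = (1 + 2)/2 - 1*(-4) = (1/2)*3 + 4 = 3/2 + 4 = 11/2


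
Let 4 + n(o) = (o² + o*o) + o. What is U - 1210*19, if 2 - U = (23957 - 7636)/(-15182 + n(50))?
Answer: -232990047/10136 ≈ -22986.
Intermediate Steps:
n(o) = -4 + o + 2*o² (n(o) = -4 + ((o² + o*o) + o) = -4 + ((o² + o²) + o) = -4 + (2*o² + o) = -4 + (o + 2*o²) = -4 + o + 2*o²)
U = 36593/10136 (U = 2 - (23957 - 7636)/(-15182 + (-4 + 50 + 2*50²)) = 2 - 16321/(-15182 + (-4 + 50 + 2*2500)) = 2 - 16321/(-15182 + (-4 + 50 + 5000)) = 2 - 16321/(-15182 + 5046) = 2 - 16321/(-10136) = 2 - 16321*(-1)/10136 = 2 - 1*(-16321/10136) = 2 + 16321/10136 = 36593/10136 ≈ 3.6102)
U - 1210*19 = 36593/10136 - 1210*19 = 36593/10136 - 1*22990 = 36593/10136 - 22990 = -232990047/10136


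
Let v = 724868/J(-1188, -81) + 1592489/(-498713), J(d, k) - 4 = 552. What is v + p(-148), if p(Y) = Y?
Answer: 79894393914/69321107 ≈ 1152.5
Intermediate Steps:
J(d, k) = 556 (J(d, k) = 4 + 552 = 556)
v = 90153917750/69321107 (v = 724868/556 + 1592489/(-498713) = 724868*(1/556) + 1592489*(-1/498713) = 181217/139 - 1592489/498713 = 90153917750/69321107 ≈ 1300.5)
v + p(-148) = 90153917750/69321107 - 148 = 79894393914/69321107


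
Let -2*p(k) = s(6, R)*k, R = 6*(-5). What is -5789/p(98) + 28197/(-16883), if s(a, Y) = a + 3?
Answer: 12185830/1063629 ≈ 11.457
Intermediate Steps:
R = -30
s(a, Y) = 3 + a
p(k) = -9*k/2 (p(k) = -(3 + 6)*k/2 = -9*k/2)
-5789/p(98) + 28197/(-16883) = -5789/((-9/2*98)) + 28197/(-16883) = -5789/(-441) + 28197*(-1/16883) = -5789*(-1/441) - 28197/16883 = 827/63 - 28197/16883 = 12185830/1063629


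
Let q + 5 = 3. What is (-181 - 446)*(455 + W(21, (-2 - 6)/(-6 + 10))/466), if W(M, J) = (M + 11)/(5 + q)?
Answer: -66474749/233 ≈ -2.8530e+5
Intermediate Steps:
q = -2 (q = -5 + 3 = -2)
W(M, J) = 11/3 + M/3 (W(M, J) = (M + 11)/(5 - 2) = (11 + M)/3 = (11 + M)*(1/3) = 11/3 + M/3)
(-181 - 446)*(455 + W(21, (-2 - 6)/(-6 + 10))/466) = (-181 - 446)*(455 + (11/3 + (1/3)*21)/466) = -627*(455 + (11/3 + 7)*(1/466)) = -627*(455 + (32/3)*(1/466)) = -627*(455 + 16/699) = -627*318061/699 = -66474749/233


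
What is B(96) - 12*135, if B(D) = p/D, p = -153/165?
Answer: -2851217/1760 ≈ -1620.0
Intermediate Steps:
p = -51/55 (p = -153*1/165 = -51/55 ≈ -0.92727)
B(D) = -51/(55*D)
B(96) - 12*135 = -51/55/96 - 12*135 = -51/55*1/96 - 1*1620 = -17/1760 - 1620 = -2851217/1760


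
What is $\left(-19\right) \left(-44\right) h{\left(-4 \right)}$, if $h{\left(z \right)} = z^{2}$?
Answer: $13376$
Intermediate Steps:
$\left(-19\right) \left(-44\right) h{\left(-4 \right)} = \left(-19\right) \left(-44\right) \left(-4\right)^{2} = 836 \cdot 16 = 13376$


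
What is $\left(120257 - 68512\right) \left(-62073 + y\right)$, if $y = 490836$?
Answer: $22186341435$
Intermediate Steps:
$\left(120257 - 68512\right) \left(-62073 + y\right) = \left(120257 - 68512\right) \left(-62073 + 490836\right) = 51745 \cdot 428763 = 22186341435$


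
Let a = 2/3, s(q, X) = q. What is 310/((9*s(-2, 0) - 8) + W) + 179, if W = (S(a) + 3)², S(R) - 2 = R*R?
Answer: 15583/59 ≈ 264.12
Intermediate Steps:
a = ⅔ (a = 2*(⅓) = ⅔ ≈ 0.66667)
S(R) = 2 + R² (S(R) = 2 + R*R = 2 + R²)
W = 2401/81 (W = ((2 + (⅔)²) + 3)² = ((2 + 4/9) + 3)² = (22/9 + 3)² = (49/9)² = 2401/81 ≈ 29.642)
310/((9*s(-2, 0) - 8) + W) + 179 = 310/((9*(-2) - 8) + 2401/81) + 179 = 310/((-18 - 8) + 2401/81) + 179 = 310/(-26 + 2401/81) + 179 = 310/(295/81) + 179 = (81/295)*310 + 179 = 5022/59 + 179 = 15583/59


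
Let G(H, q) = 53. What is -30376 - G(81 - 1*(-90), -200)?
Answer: -30429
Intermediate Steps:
-30376 - G(81 - 1*(-90), -200) = -30376 - 1*53 = -30376 - 53 = -30429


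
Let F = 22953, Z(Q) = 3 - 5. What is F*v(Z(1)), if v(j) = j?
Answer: -45906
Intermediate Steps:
Z(Q) = -2
F*v(Z(1)) = 22953*(-2) = -45906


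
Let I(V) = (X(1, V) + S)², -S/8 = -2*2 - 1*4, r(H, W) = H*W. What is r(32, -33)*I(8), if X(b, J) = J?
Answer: -5474304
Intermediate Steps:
S = 64 (S = -8*(-2*2 - 1*4) = -8*(-4 - 4) = -8*(-8) = 64)
I(V) = (64 + V)² (I(V) = (V + 64)² = (64 + V)²)
r(32, -33)*I(8) = (32*(-33))*(64 + 8)² = -1056*72² = -1056*5184 = -5474304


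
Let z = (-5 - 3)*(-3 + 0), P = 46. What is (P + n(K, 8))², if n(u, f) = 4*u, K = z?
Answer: 20164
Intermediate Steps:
z = 24 (z = -8*(-3) = 24)
K = 24
(P + n(K, 8))² = (46 + 4*24)² = (46 + 96)² = 142² = 20164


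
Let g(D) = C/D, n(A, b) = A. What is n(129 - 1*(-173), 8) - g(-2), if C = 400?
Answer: 502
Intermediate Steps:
g(D) = 400/D
n(129 - 1*(-173), 8) - g(-2) = (129 - 1*(-173)) - 400/(-2) = (129 + 173) - 400*(-1)/2 = 302 - 1*(-200) = 302 + 200 = 502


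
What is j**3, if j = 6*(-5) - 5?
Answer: -42875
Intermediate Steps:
j = -35 (j = -30 - 5 = -35)
j**3 = (-35)**3 = -42875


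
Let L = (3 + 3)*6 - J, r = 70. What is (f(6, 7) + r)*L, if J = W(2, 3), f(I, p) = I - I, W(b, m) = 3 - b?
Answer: 2450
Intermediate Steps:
f(I, p) = 0
J = 1 (J = 3 - 1*2 = 3 - 2 = 1)
L = 35 (L = (3 + 3)*6 - 1*1 = 6*6 - 1 = 36 - 1 = 35)
(f(6, 7) + r)*L = (0 + 70)*35 = 70*35 = 2450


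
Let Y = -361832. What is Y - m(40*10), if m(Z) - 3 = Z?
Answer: -362235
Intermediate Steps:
m(Z) = 3 + Z
Y - m(40*10) = -361832 - (3 + 40*10) = -361832 - (3 + 400) = -361832 - 1*403 = -361832 - 403 = -362235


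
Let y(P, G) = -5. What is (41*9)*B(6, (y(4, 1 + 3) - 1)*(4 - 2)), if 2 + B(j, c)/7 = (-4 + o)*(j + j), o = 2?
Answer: -67158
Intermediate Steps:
B(j, c) = -14 - 28*j (B(j, c) = -14 + 7*((-4 + 2)*(j + j)) = -14 + 7*(-4*j) = -14 - 28*j)
(41*9)*B(6, (y(4, 1 + 3) - 1)*(4 - 2)) = (41*9)*(-14 - 28*6) = 369*(-14 - 168) = 369*(-182) = -67158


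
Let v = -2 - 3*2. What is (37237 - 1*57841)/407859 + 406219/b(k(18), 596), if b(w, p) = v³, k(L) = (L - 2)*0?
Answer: -55230208123/69607936 ≈ -793.45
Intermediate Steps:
v = -8 (v = -2 - 6 = -8)
k(L) = 0 (k(L) = (-2 + L)*0 = 0)
b(w, p) = -512 (b(w, p) = (-8)³ = -512)
(37237 - 1*57841)/407859 + 406219/b(k(18), 596) = (37237 - 1*57841)/407859 + 406219/(-512) = (37237 - 57841)*(1/407859) + 406219*(-1/512) = -20604*1/407859 - 406219/512 = -6868/135953 - 406219/512 = -55230208123/69607936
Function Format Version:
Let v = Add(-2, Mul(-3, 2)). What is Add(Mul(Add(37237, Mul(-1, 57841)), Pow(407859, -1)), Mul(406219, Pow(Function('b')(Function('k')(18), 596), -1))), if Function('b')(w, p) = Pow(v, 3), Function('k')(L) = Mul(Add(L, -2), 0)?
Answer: Rational(-55230208123, 69607936) ≈ -793.45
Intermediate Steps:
v = -8 (v = Add(-2, -6) = -8)
Function('k')(L) = 0 (Function('k')(L) = Mul(Add(-2, L), 0) = 0)
Function('b')(w, p) = -512 (Function('b')(w, p) = Pow(-8, 3) = -512)
Add(Mul(Add(37237, Mul(-1, 57841)), Pow(407859, -1)), Mul(406219, Pow(Function('b')(Function('k')(18), 596), -1))) = Add(Mul(Add(37237, Mul(-1, 57841)), Pow(407859, -1)), Mul(406219, Pow(-512, -1))) = Add(Mul(Add(37237, -57841), Rational(1, 407859)), Mul(406219, Rational(-1, 512))) = Add(Mul(-20604, Rational(1, 407859)), Rational(-406219, 512)) = Add(Rational(-6868, 135953), Rational(-406219, 512)) = Rational(-55230208123, 69607936)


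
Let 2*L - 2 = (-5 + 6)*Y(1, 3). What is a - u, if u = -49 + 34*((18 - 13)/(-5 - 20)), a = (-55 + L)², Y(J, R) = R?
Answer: 56241/20 ≈ 2812.1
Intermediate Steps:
L = 5/2 (L = 1 + ((-5 + 6)*3)/2 = 1 + (1*3)/2 = 1 + (½)*3 = 1 + 3/2 = 5/2 ≈ 2.5000)
a = 11025/4 (a = (-55 + 5/2)² = (-105/2)² = 11025/4 ≈ 2756.3)
u = -279/5 (u = -49 + 34*(5/(-25)) = -49 + 34*(5*(-1/25)) = -49 + 34*(-⅕) = -49 - 34/5 = -279/5 ≈ -55.800)
a - u = 11025/4 - 1*(-279/5) = 11025/4 + 279/5 = 56241/20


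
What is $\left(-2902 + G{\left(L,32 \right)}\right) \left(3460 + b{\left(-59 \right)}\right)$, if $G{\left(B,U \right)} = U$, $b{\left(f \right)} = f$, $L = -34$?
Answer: $-9760870$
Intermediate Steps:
$\left(-2902 + G{\left(L,32 \right)}\right) \left(3460 + b{\left(-59 \right)}\right) = \left(-2902 + 32\right) \left(3460 - 59\right) = \left(-2870\right) 3401 = -9760870$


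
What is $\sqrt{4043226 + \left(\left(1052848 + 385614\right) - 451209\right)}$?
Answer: $\sqrt{5030479} \approx 2242.9$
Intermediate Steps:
$\sqrt{4043226 + \left(\left(1052848 + 385614\right) - 451209\right)} = \sqrt{4043226 + \left(1438462 - 451209\right)} = \sqrt{4043226 + 987253} = \sqrt{5030479}$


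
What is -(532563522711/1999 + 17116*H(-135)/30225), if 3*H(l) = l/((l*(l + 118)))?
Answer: -820933356136723841/3081408525 ≈ -2.6641e+8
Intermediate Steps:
H(l) = 1/(3*(118 + l)) (H(l) = (l/((l*(l + 118))))/3 = (l/((l*(118 + l))))/3 = (l*(1/(l*(118 + l))))/3 = 1/(3*(118 + l)))
-(532563522711/1999 + 17116*H(-135)/30225) = -(532563522711/1999 + 17116*(1/(3*(118 - 135)))/30225) = -(532563522711/1999 + 17116*((1/3)/(-17))*(1/30225)) = -(532563522711/1999 + 17116*((1/3)*(-1/17))*(1/30225)) = -(532563522711/1999 - 17116/1541475) = -17116/(1/(15567 + (-13923/7996 - 1/1541475))) = -17116/(1/(15567 - 21461964421/12325634100)) = -17116/(1/(191851684070279/12325634100)) = -17116/12325634100/191851684070279 = -17116*191851684070279/12325634100 = -820933356136723841/3081408525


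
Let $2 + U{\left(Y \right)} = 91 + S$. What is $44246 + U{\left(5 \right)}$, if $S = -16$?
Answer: $44319$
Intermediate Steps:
$U{\left(Y \right)} = 73$ ($U{\left(Y \right)} = -2 + \left(91 - 16\right) = -2 + 75 = 73$)
$44246 + U{\left(5 \right)} = 44246 + 73 = 44319$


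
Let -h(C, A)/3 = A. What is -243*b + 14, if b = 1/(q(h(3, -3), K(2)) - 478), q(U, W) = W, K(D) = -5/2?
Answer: 13940/961 ≈ 14.506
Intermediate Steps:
K(D) = -5/2 (K(D) = -5*½ = -5/2)
h(C, A) = -3*A
b = -2/961 (b = 1/(-5/2 - 478) = 1/(-961/2) = -2/961 ≈ -0.0020812)
-243*b + 14 = -243*(-2/961) + 14 = 486/961 + 14 = 13940/961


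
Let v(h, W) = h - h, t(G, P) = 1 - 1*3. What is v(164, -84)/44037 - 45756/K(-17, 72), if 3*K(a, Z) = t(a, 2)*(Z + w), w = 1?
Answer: 68634/73 ≈ 940.19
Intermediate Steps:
t(G, P) = -2 (t(G, P) = 1 - 3 = -2)
v(h, W) = 0
K(a, Z) = -⅔ - 2*Z/3 (K(a, Z) = (-2*(Z + 1))/3 = (-2*(1 + Z))/3 = (-2 - 2*Z)/3 = -⅔ - 2*Z/3)
v(164, -84)/44037 - 45756/K(-17, 72) = 0/44037 - 45756/(-⅔ - ⅔*72) = 0*(1/44037) - 45756/(-⅔ - 48) = 0 - 45756/(-146/3) = 0 - 45756*(-3/146) = 0 + 68634/73 = 68634/73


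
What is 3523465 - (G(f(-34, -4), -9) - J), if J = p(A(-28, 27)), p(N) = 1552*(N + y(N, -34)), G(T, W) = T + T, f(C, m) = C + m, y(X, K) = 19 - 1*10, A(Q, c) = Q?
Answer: 3494053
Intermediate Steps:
y(X, K) = 9 (y(X, K) = 19 - 10 = 9)
G(T, W) = 2*T
p(N) = 13968 + 1552*N (p(N) = 1552*(N + 9) = 1552*(9 + N) = 13968 + 1552*N)
J = -29488 (J = 13968 + 1552*(-28) = 13968 - 43456 = -29488)
3523465 - (G(f(-34, -4), -9) - J) = 3523465 - (2*(-34 - 4) - 1*(-29488)) = 3523465 - (2*(-38) + 29488) = 3523465 - (-76 + 29488) = 3523465 - 1*29412 = 3523465 - 29412 = 3494053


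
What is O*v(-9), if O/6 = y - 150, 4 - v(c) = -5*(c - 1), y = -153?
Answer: 83628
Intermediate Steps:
v(c) = -1 + 5*c (v(c) = 4 - (-5)*(c - 1) = 4 - (-5)*(-1 + c) = 4 - (5 - 5*c) = 4 + (-5 + 5*c) = -1 + 5*c)
O = -1818 (O = 6*(-153 - 150) = 6*(-303) = -1818)
O*v(-9) = -1818*(-1 + 5*(-9)) = -1818*(-1 - 45) = -1818*(-46) = 83628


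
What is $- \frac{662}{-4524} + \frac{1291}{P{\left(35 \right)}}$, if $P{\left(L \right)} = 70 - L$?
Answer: $\frac{2931827}{79170} \approx 37.032$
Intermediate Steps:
$- \frac{662}{-4524} + \frac{1291}{P{\left(35 \right)}} = - \frac{662}{-4524} + \frac{1291}{70 - 35} = \left(-662\right) \left(- \frac{1}{4524}\right) + \frac{1291}{70 - 35} = \frac{331}{2262} + \frac{1291}{35} = \frac{2931827}{79170}$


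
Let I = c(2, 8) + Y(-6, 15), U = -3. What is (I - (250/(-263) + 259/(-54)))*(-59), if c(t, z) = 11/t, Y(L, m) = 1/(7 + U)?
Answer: -19266863/28404 ≈ -678.32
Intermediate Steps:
Y(L, m) = ¼ (Y(L, m) = 1/(7 - 3) = 1/4 = ¼)
I = 23/4 (I = 11/2 + ¼ = 23/4 ≈ 5.7500)
(I - (250/(-263) + 259/(-54)))*(-59) = (23/4 - (250/(-263) + 259/(-54)))*(-59) = (23/4 - (250*(-1/263) + 259*(-1/54)))*(-59) = (23/4 - (-250/263 - 259/54))*(-59) = (23/4 - 1*(-81617/14202))*(-59) = (23/4 + 81617/14202)*(-59) = (326557/28404)*(-59) = -19266863/28404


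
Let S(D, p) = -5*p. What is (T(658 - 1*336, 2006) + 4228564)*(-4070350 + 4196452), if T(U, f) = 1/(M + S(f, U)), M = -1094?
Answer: 720927470354805/1352 ≈ 5.3323e+11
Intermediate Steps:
T(U, f) = 1/(-1094 - 5*U)
(T(658 - 1*336, 2006) + 4228564)*(-4070350 + 4196452) = (-1/(1094 + 5*(658 - 1*336)) + 4228564)*(-4070350 + 4196452) = (-1/(1094 + 5*(658 - 336)) + 4228564)*126102 = (-1/(1094 + 5*322) + 4228564)*126102 = (-1/(1094 + 1610) + 4228564)*126102 = (-1/2704 + 4228564)*126102 = (11434037055/2704)*126102 = 720927470354805/1352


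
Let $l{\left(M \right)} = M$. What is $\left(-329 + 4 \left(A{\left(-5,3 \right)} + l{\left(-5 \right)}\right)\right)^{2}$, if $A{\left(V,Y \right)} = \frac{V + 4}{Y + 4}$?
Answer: $\frac{5987809}{49} \approx 1.222 \cdot 10^{5}$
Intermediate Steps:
$A{\left(V,Y \right)} = \frac{4 + V}{4 + Y}$
$\left(-329 + 4 \left(A{\left(-5,3 \right)} + l{\left(-5 \right)}\right)\right)^{2} = \left(-329 + 4 \left(\frac{4 - 5}{4 + 3} - 5\right)\right)^{2} = \left(-329 + 4 \left(\frac{1}{7} \left(-1\right) - 5\right)\right)^{2} = \left(-329 + 4 \left(- \frac{1}{7} - 5\right)\right)^{2} = \left(-329 + 4 \left(- \frac{36}{7}\right)\right)^{2} = \left(-329 - \frac{144}{7}\right)^{2} = \left(- \frac{2447}{7}\right)^{2} = \frac{5987809}{49}$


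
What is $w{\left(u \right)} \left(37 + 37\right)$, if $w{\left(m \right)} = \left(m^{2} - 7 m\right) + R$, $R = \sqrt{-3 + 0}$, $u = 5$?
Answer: $-740 + 74 i \sqrt{3} \approx -740.0 + 128.17 i$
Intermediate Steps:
$R = i \sqrt{3}$ ($R = \sqrt{-3} = i \sqrt{3} \approx 1.732 i$)
$w{\left(m \right)} = m^{2} - 7 m + i \sqrt{3}$ ($w{\left(m \right)} = \left(m^{2} - 7 m\right) + i \sqrt{3} = m^{2} - 7 m + i \sqrt{3}$)
$w{\left(u \right)} \left(37 + 37\right) = \left(5^{2} - 35 + i \sqrt{3}\right) \left(37 + 37\right) = \left(25 - 35 + i \sqrt{3}\right) 74 = \left(-10 + i \sqrt{3}\right) 74 = -740 + 74 i \sqrt{3}$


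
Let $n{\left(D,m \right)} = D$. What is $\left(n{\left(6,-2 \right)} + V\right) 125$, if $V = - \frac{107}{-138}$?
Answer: $\frac{116875}{138} \approx 846.92$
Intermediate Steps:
$V = \frac{107}{138}$ ($V = \left(-107\right) \left(- \frac{1}{138}\right) = \frac{107}{138} \approx 0.77536$)
$\left(n{\left(6,-2 \right)} + V\right) 125 = \left(6 + \frac{107}{138}\right) 125 = \frac{935}{138} \cdot 125 = \frac{116875}{138}$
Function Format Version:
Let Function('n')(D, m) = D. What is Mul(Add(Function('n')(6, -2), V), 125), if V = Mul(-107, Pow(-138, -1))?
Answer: Rational(116875, 138) ≈ 846.92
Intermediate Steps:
V = Rational(107, 138) (V = Mul(-107, Rational(-1, 138)) = Rational(107, 138) ≈ 0.77536)
Mul(Add(Function('n')(6, -2), V), 125) = Mul(Add(6, Rational(107, 138)), 125) = Mul(Rational(935, 138), 125) = Rational(116875, 138)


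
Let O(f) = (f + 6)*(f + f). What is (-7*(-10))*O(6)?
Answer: 10080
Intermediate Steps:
O(f) = 2*f*(6 + f) (O(f) = (6 + f)*(2*f) = 2*f*(6 + f))
(-7*(-10))*O(6) = (-7*(-10))*(2*6*(6 + 6)) = 70*(2*6*12) = 70*144 = 10080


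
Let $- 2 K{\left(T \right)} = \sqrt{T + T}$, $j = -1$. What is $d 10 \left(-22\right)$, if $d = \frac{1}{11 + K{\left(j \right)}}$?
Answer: $- \frac{4840}{243} - \frac{220 i \sqrt{2}}{243} \approx -19.918 - 1.2804 i$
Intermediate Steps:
$K{\left(T \right)} = - \frac{\sqrt{2} \sqrt{T}}{2}$ ($K{\left(T \right)} = - \frac{\sqrt{T + T}}{2} = - \frac{\sqrt{2 T}}{2} = - \frac{\sqrt{2} \sqrt{T}}{2}$)
$d = \frac{1}{11 - \frac{i \sqrt{2}}{2}}$ ($d = \frac{1}{11 - \frac{\sqrt{2} \sqrt{-1}}{2}} = \frac{1}{11 - \frac{\sqrt{2} i}{2}} = \frac{1}{11 - \frac{i \sqrt{2}}{2}} \approx 0.090535 + 0.0058198 i$)
$d 10 \left(-22\right) = \left(\frac{22}{243} + \frac{i \sqrt{2}}{243}\right) 10 \left(-22\right) = \left(\frac{220}{243} + \frac{10 i \sqrt{2}}{243}\right) \left(-22\right) = - \frac{4840}{243} - \frac{220 i \sqrt{2}}{243}$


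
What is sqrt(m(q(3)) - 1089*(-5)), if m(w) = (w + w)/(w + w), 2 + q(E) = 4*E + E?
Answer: sqrt(5446) ≈ 73.797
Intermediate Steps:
q(E) = -2 + 5*E (q(E) = -2 + (4*E + E) = -2 + 5*E)
m(w) = 1 (m(w) = (2*w)/((2*w)) = (2*w)*(1/(2*w)) = 1)
sqrt(m(q(3)) - 1089*(-5)) = sqrt(1 - 1089*(-5)) = sqrt(1 + 5445) = sqrt(5446)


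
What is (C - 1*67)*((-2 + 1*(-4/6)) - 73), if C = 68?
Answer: -227/3 ≈ -75.667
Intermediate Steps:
(C - 1*67)*((-2 + 1*(-4/6)) - 73) = (68 - 1*67)*((-2 + 1*(-4/6)) - 73) = (68 - 67)*((-2 + 1*(-4*⅙)) - 73) = 1*((-2 + 1*(-⅔)) - 73) = 1*((-2 - ⅔) - 73) = 1*(-8/3 - 73) = 1*(-227/3) = -227/3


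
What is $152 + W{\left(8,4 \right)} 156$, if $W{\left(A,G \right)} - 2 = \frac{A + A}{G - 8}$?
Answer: $-160$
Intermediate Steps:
$W{\left(A,G \right)} = 2 + \frac{2 A}{-8 + G}$ ($W{\left(A,G \right)} = 2 + \frac{A + A}{G - 8} = 2 + \frac{2 A}{-8 + G}$)
$152 + W{\left(8,4 \right)} 156 = 152 + \frac{2 \left(-8 + 8 + 4\right)}{-8 + 4} \cdot 156 = 152 + 2 \frac{1}{-4} \cdot 4 \cdot 156 = 152 + 2 \left(- \frac{1}{4}\right) 4 \cdot 156 = 152 - 312 = -160$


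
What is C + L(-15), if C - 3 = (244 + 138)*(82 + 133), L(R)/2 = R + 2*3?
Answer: 82115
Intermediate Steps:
L(R) = 12 + 2*R (L(R) = 2*(R + 2*3) = 2*(R + 6) = 2*(6 + R) = 12 + 2*R)
C = 82133 (C = 3 + (244 + 138)*(82 + 133) = 3 + 382*215 = 3 + 82130 = 82133)
C + L(-15) = 82133 + (12 + 2*(-15)) = 82133 + (12 - 30) = 82133 - 18 = 82115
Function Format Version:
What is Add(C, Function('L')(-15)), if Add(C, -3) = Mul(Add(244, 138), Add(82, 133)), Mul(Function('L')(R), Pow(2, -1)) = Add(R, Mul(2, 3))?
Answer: 82115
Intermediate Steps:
Function('L')(R) = Add(12, Mul(2, R)) (Function('L')(R) = Mul(2, Add(R, Mul(2, 3))) = Mul(2, Add(R, 6)) = Mul(2, Add(6, R)) = Add(12, Mul(2, R)))
C = 82133 (C = Add(3, Mul(Add(244, 138), Add(82, 133))) = Add(3, Mul(382, 215)) = Add(3, 82130) = 82133)
Add(C, Function('L')(-15)) = Add(82133, Add(12, Mul(2, -15))) = Add(82133, Add(12, -30)) = Add(82133, -18) = 82115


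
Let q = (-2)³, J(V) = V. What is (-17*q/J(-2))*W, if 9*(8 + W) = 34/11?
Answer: 51544/99 ≈ 520.65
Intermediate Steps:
q = -8
W = -758/99 (W = -8 + (34/11)/9 = -8 + (34*(1/11))/9 = -8 + (⅑)*(34/11) = -8 + 34/99 = -758/99 ≈ -7.6566)
(-17*q/J(-2))*W = -(-136)/(-2)*(-758/99) = -(-136)*(-1)/2*(-758/99) = -17*4*(-758/99) = -68*(-758/99) = 51544/99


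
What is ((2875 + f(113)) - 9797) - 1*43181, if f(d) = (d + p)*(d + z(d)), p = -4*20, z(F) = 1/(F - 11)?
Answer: -1576705/34 ≈ -46374.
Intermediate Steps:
z(F) = 1/(-11 + F)
p = -80
f(d) = (-80 + d)*(d + 1/(-11 + d)) (f(d) = (d - 80)*(d + 1/(-11 + d)) = (-80 + d)*(d + 1/(-11 + d)))
((2875 + f(113)) - 9797) - 1*43181 = ((2875 + (-80 + 113 + 113*(-80 + 113)*(-11 + 113))/(-11 + 113)) - 9797) - 1*43181 = ((2875 + (-80 + 113 + 113*33*102)/102) - 9797) - 43181 = ((2875 + (-80 + 113 + 380358)/102) - 9797) - 43181 = ((2875 + (1/102)*380391) - 9797) - 43181 = ((2875 + 126797/34) - 9797) - 43181 = (224547/34 - 9797) - 43181 = -108551/34 - 43181 = -1576705/34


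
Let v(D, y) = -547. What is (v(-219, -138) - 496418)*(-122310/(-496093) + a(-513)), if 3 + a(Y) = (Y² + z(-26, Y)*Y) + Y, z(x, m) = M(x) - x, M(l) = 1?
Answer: -61339919272460640/496093 ≈ -1.2365e+11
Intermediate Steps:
z(x, m) = 1 - x
a(Y) = -3 + Y² + 28*Y (a(Y) = -3 + ((Y² + (1 - 1*(-26))*Y) + Y) = -3 + ((Y² + (1 + 26)*Y) + Y) = -3 + ((Y² + 27*Y) + Y) = -3 + (Y² + 28*Y) = -3 + Y² + 28*Y)
(v(-219, -138) - 496418)*(-122310/(-496093) + a(-513)) = (-547 - 496418)*(-122310/(-496093) + (-3 + (-513)² + 28*(-513))) = -496965*(-122310*(-1/496093) + (-3 + 263169 - 14364)) = -496965*(122310/496093 + 248802) = -496965*123429052896/496093 = -61339919272460640/496093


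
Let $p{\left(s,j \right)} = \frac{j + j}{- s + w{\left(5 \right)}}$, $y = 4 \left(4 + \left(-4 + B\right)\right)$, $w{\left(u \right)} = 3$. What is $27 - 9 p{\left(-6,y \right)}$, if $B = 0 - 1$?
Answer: $35$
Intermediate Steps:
$B = -1$
$y = -4$ ($y = 4 \left(4 - 5\right) = 4 \left(-1\right) = -4$)
$p{\left(s,j \right)} = \frac{2 j}{3 - s}$ ($p{\left(s,j \right)} = \frac{j + j}{- s + 3} = \frac{2 j}{3 - s}$)
$27 - 9 p{\left(-6,y \right)} = 27 - 9 \left(\left(-2\right) \left(-4\right) \frac{1}{-3 - 6}\right) = 27 - 9 \left(\left(-2\right) \left(-4\right) \frac{1}{-9}\right) = 27 - 9 \left(\left(-2\right) \left(-4\right) \left(- \frac{1}{9}\right)\right) = 27 - -8 = 27 + 8 = 35$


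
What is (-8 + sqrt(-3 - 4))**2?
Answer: (8 - I*sqrt(7))**2 ≈ 57.0 - 42.332*I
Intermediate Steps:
(-8 + sqrt(-3 - 4))**2 = (-8 + sqrt(-7))**2 = (-8 + I*sqrt(7))**2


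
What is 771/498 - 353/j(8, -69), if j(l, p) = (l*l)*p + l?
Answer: 595727/365864 ≈ 1.6283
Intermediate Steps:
j(l, p) = l + p*l² (j(l, p) = l²*p + l = p*l² + l = l + p*l²)
771/498 - 353/j(8, -69) = 771/498 - 353*1/(8*(1 + 8*(-69))) = 771*(1/498) - 353*1/(8*(1 - 552)) = 257/166 - 353/(8*(-551)) = 257/166 - 353/(-4408) = 257/166 - 353*(-1/4408) = 257/166 + 353/4408 = 595727/365864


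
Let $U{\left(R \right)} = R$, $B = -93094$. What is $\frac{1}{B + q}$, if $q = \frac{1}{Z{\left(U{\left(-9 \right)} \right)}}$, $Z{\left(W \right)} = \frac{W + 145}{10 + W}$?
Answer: $- \frac{136}{12660783} \approx -1.0742 \cdot 10^{-5}$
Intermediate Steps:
$Z{\left(W \right)} = \frac{145 + W}{10 + W}$
$q = \frac{1}{136}$ ($q = \frac{1}{\frac{1}{10 - 9} \left(145 - 9\right)} = \frac{1}{1^{-1} \cdot 136} = \frac{1}{1 \cdot 136} = \frac{1}{136} \approx 0.0073529$)
$\frac{1}{B + q} = \frac{1}{-93094 + \frac{1}{136}} = \frac{1}{- \frac{12660783}{136}} = - \frac{136}{12660783}$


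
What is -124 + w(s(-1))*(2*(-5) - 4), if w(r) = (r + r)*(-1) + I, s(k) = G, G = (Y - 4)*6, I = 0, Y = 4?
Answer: -124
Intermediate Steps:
G = 0 (G = (4 - 4)*6 = 0*6 = 0)
s(k) = 0
w(r) = -2*r (w(r) = (r + r)*(-1) + 0 = (2*r)*(-1) + 0 = -2*r + 0 = -2*r)
-124 + w(s(-1))*(2*(-5) - 4) = -124 + (-2*0)*(2*(-5) - 4) = -124 + 0*(-10 - 4) = -124 + 0*(-14) = -124 + 0 = -124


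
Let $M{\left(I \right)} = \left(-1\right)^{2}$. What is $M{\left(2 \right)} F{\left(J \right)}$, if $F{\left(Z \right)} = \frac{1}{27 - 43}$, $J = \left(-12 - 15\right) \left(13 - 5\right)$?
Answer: $- \frac{1}{16} \approx -0.0625$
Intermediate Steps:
$M{\left(I \right)} = 1$
$J = -216$ ($J = \left(-27\right) 8 = -216$)
$F{\left(Z \right)} = - \frac{1}{16}$ ($F{\left(Z \right)} = \frac{1}{-16} = - \frac{1}{16}$)
$M{\left(2 \right)} F{\left(J \right)} = 1 \left(- \frac{1}{16}\right) = - \frac{1}{16}$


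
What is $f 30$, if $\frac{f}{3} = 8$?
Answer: $720$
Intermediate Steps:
$f = 24$ ($f = 3 \cdot 8 = 24$)
$f 30 = 24 \cdot 30 = 720$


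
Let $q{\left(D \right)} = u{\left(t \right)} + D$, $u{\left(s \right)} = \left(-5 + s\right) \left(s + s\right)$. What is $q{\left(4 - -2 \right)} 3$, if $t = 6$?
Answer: $54$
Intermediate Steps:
$u{\left(s \right)} = 2 s \left(-5 + s\right)$ ($u{\left(s \right)} = \left(-5 + s\right) 2 s = 2 s \left(-5 + s\right)$)
$q{\left(D \right)} = 12 + D$ ($q{\left(D \right)} = 2 \cdot 6 \left(-5 + 6\right) + D = 2 \cdot 6 \cdot 1 + D = 12 + D$)
$q{\left(4 - -2 \right)} 3 = \left(12 + \left(4 - -2\right)\right) 3 = \left(12 + \left(4 + 2\right)\right) 3 = \left(12 + 6\right) 3 = 18 \cdot 3 = 54$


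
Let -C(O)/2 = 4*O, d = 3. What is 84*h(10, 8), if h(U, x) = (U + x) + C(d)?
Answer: -504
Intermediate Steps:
C(O) = -8*O
h(U, x) = -24 + U + x (h(U, x) = (U + x) - 8*3 = (U + x) - 24 = -24 + U + x)
84*h(10, 8) = 84*(-24 + 10 + 8) = 84*(-6) = -504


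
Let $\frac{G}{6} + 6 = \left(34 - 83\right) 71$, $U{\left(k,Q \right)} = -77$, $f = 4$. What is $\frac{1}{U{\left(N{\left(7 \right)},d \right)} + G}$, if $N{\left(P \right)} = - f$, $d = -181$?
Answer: $- \frac{1}{20987} \approx -4.7649 \cdot 10^{-5}$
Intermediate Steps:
$N{\left(P \right)} = -4$ ($N{\left(P \right)} = \left(-1\right) 4 = -4$)
$G = -20910$ ($G = -36 + 6 \left(34 - 83\right) 71 = -36 + 6 \left(\left(-49\right) 71\right) = -36 + 6 \left(-3479\right) = -36 - 20874 = -20910$)
$\frac{1}{U{\left(N{\left(7 \right)},d \right)} + G} = \frac{1}{-77 - 20910} = \frac{1}{-20987} = - \frac{1}{20987}$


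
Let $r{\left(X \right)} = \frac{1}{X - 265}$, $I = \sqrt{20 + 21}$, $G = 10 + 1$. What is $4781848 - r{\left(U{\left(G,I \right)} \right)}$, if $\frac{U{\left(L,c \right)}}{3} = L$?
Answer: $\frac{1109388737}{232} \approx 4.7818 \cdot 10^{6}$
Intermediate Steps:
$G = 11$
$I = \sqrt{41} \approx 6.4031$
$U{\left(L,c \right)} = 3 L$
$r{\left(X \right)} = \frac{1}{-265 + X}$
$4781848 - r{\left(U{\left(G,I \right)} \right)} = 4781848 - \frac{1}{-265 + 3 \cdot 11} = 4781848 - \frac{1}{-265 + 33} = 4781848 - \frac{1}{-232} = 4781848 - - \frac{1}{232} = 4781848 + \frac{1}{232} = \frac{1109388737}{232}$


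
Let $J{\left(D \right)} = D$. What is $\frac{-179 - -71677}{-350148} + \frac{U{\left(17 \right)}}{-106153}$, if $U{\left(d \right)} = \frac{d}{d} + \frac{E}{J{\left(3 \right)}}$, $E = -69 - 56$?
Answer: $- \frac{1262581307}{6194876774} \approx -0.20381$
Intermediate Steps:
$E = -125$
$U{\left(d \right)} = - \frac{122}{3}$ ($U{\left(d \right)} = \frac{d}{d} - \frac{125}{3} = 1 - \frac{125}{3} = - \frac{122}{3}$)
$\frac{-179 - -71677}{-350148} + \frac{U{\left(17 \right)}}{-106153} = \frac{-179 - -71677}{-350148} - \frac{122}{3 \left(-106153\right)} = \left(-179 + 71677\right) \left(- \frac{1}{350148}\right) - - \frac{122}{318459} = 71498 \left(- \frac{1}{350148}\right) + \frac{122}{318459} = - \frac{35749}{175074} + \frac{122}{318459} = - \frac{1262581307}{6194876774}$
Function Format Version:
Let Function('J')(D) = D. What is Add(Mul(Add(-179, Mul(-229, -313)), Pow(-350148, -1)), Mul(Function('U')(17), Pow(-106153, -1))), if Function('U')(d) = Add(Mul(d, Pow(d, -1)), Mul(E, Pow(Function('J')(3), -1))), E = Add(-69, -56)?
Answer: Rational(-1262581307, 6194876774) ≈ -0.20381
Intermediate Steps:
E = -125
Function('U')(d) = Rational(-122, 3) (Function('U')(d) = Add(Mul(d, Pow(d, -1)), Mul(-125, Pow(3, -1))) = Add(1, Mul(-125, Rational(1, 3))) = Add(1, Rational(-125, 3)) = Rational(-122, 3))
Add(Mul(Add(-179, Mul(-229, -313)), Pow(-350148, -1)), Mul(Function('U')(17), Pow(-106153, -1))) = Add(Mul(Add(-179, Mul(-229, -313)), Pow(-350148, -1)), Mul(Rational(-122, 3), Pow(-106153, -1))) = Add(Mul(Add(-179, 71677), Rational(-1, 350148)), Mul(Rational(-122, 3), Rational(-1, 106153))) = Add(Mul(71498, Rational(-1, 350148)), Rational(122, 318459)) = Add(Rational(-35749, 175074), Rational(122, 318459)) = Rational(-1262581307, 6194876774)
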